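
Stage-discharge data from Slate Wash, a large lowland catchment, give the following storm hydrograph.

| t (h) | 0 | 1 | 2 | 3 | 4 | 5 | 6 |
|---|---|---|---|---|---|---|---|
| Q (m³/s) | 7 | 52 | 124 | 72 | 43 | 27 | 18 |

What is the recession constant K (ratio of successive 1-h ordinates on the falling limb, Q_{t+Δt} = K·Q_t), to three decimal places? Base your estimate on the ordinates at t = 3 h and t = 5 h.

Using the recession-limb readings at t = 3 h and t = 5 h: Q falls from 72 to 27 m³/s over 2 intervals.
K = (Q₂/Q₁)^(1/2) = (27/72)^(1/2) = 0.612.

K ≈ 0.612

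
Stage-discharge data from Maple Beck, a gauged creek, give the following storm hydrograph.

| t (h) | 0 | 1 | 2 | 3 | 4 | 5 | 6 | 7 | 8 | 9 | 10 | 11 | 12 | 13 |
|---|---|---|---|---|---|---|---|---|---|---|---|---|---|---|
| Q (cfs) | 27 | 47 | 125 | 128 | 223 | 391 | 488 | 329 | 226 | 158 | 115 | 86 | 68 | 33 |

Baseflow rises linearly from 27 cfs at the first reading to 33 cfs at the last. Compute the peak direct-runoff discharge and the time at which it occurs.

Q_p = 458.23 cfs at t = 6 h

Subtracting baseflow gives direct-runoff ordinates: 0.00, 19.54, 97.08, 99.62, 194.15, 361.69, 458.23, 298.77, 195.31, 126.85, 83.38, 53.92, 35.46, 0.00 cfs.
The maximum is 458.23 cfs, occurring at the reading for t = 6 h.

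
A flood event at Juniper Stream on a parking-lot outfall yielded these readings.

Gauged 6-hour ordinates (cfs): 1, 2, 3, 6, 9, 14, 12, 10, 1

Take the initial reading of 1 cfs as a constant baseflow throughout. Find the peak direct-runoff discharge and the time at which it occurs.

Subtracting baseflow gives direct-runoff ordinates: 0.0, 1.0, 2.0, 5.0, 8.0, 13.0, 11.0, 9.0, 0.0 cfs.
The maximum is 13.0 cfs, occurring at the reading for t = 30 h.

Q_p = 13.0 cfs at t = 30 h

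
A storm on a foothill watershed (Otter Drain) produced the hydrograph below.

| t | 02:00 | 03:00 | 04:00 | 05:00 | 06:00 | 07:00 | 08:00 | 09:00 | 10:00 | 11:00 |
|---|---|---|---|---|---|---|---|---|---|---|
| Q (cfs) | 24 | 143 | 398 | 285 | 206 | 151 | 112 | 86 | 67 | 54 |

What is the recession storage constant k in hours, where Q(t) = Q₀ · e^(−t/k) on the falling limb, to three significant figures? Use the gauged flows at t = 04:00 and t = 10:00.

On the falling limb, Q drops from 398 to 67 cfs between t = 04:00 and t = 10:00 (Δt = 6 h).
k = −Δt / ln(Q₂/Q₁) = −6 / ln(67/398) = 3.37 h.

k ≈ 3.37 h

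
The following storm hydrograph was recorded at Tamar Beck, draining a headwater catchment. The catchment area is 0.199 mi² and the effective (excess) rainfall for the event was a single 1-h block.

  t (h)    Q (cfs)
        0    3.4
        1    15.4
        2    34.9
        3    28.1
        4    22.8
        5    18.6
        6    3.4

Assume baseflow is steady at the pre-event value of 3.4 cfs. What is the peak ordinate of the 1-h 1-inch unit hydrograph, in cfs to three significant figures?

Direct runoff: 0.0, 12.0, 31.5, 24.7, 19.4, 15.2, 0.0 cfs; ΣQ_DR = 102.8 cfs, peak = 31.5 cfs.
Runoff depth d = ΣQ_DR·Δt / A = 102.8 × 3600 / (0.199 mi²) = 0.8005 in.
The 1-inch UH is the DRH scaled by (1 in)/d, so U_p = 31.5 × 1/0.8005 = 39.4 cfs.

U_p ≈ 39.4 cfs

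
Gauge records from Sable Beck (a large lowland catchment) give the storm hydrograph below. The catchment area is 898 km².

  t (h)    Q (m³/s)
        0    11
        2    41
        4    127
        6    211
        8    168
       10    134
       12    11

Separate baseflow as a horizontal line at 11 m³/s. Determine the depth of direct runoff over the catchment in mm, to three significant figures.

d ≈ 5.02 mm

Direct runoff: 0.0, 30.0, 116.0, 200.0, 157.0, 123.0, 0.0 m³/s; ΣQ_DR = 626.0 m³/s.
V = ΣQ_DR · Δt = 626.0 × 7200 s = 4.507 × 10^6 m³.
Over A = 898 km², depth = V / A = 5.02 mm.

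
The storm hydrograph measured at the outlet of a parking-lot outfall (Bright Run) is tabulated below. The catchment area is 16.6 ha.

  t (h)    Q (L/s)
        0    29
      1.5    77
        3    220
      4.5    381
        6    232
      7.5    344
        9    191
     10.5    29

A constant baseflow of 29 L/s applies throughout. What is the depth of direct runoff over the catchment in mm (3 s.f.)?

Direct runoff: 0.0, 48.0, 191.0, 352.0, 203.0, 315.0, 162.0, 0.0 L/s; ΣQ_DR = 1271 L/s.
V = ΣQ_DR · Δt = 1271 × 5400 s = 6.863 × 10^6 L.
Over A = 16.6 ha, depth = V / A = 41.3 mm.

d ≈ 41.3 mm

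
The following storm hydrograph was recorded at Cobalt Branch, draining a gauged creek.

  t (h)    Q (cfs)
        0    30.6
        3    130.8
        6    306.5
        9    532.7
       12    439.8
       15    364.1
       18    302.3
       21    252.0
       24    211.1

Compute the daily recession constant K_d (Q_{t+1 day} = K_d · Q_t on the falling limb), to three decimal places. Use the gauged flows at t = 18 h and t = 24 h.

K_d ≈ 0.238

Between t = 18 h and t = 24 h the flow falls from 302.3 to 211.1 cfs over 2×3 h = 6 h.
Per-interval ratio K = (211.1/302.3)^(1/2) = 0.8357; K_d = K^(24/3) = 0.238.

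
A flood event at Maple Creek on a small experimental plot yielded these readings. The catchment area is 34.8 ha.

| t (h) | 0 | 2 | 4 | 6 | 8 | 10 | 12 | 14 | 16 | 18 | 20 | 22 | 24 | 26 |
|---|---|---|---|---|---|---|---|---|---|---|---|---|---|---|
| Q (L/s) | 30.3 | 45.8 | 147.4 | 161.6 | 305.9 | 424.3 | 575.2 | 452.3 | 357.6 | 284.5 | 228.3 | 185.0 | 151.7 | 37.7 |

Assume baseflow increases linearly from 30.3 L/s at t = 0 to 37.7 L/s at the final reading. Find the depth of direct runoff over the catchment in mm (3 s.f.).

d ≈ 60.2 mm

Direct runoff: 0.00, 14.93, 115.96, 129.59, 273.32, 391.15, 541.48, 418.02, 322.75, 249.08, 192.31, 148.44, 114.57, 0.00 L/s; ΣQ_DR = 2912 L/s.
V = ΣQ_DR · Δt = 2912 × 7200 s = 2.096 × 10^7 L.
Over A = 34.8 ha, depth = V / A = 60.2 mm.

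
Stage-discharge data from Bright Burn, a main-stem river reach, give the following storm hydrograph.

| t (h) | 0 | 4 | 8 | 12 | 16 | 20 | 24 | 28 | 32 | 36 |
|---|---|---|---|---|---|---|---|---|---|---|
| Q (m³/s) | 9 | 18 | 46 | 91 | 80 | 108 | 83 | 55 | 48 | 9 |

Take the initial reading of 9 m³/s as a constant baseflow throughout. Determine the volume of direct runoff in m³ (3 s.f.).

V ≈ 6.58 × 10^6 m³

Direct-runoff ordinates (Q − Q_b): 0.0, 9.0, 37.0, 82.0, 71.0, 99.0, 74.0, 46.0, 39.0, 0.0 m³/s.
ΣQ_DR = 457.0 m³/s.
With Δt = 4 h = 14400 s, V = ΣQ_DR · Δt = 457.0 × 14400 = 6.58 × 10^6 m³.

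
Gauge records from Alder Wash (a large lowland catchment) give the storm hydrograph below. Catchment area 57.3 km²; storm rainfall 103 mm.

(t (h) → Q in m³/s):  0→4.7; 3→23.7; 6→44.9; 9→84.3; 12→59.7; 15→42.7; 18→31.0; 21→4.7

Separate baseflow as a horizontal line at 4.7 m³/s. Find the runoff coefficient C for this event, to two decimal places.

ΣQ_DR = 258.1 m³/s; V = ΣQ_DR·Δt = 2.787 × 10^6 m³.
Runoff depth d = V / A = 48.65 mm.
C = d / P = 48.65 / 103 = 0.47.

C ≈ 0.47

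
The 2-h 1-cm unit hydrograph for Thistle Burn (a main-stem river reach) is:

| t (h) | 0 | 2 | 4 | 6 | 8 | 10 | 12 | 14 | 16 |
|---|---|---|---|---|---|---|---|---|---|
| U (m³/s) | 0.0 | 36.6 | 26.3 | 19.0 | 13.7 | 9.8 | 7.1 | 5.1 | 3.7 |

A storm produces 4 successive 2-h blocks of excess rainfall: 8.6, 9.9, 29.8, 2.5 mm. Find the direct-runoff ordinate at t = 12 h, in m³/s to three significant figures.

By discrete convolution, Q_j = Σ (P_i / 10 mm) · U_{j−i}.
At t = 12 h (j=6): Q = (8.6/10)·7.1 + (9.9/10)·9.8 + (29.8/10)·13.7 + (2.5/10)·19.0 = 61.4 m³/s.

Q ≈ 61.4 m³/s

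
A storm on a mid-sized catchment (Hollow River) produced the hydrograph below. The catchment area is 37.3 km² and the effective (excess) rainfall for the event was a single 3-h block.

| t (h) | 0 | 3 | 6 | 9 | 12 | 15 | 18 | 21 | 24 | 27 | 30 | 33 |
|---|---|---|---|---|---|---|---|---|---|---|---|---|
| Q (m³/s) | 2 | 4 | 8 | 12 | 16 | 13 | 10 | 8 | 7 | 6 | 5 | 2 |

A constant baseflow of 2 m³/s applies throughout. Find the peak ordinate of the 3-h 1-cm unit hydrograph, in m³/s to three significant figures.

U_p ≈ 7.01 m³/s

Direct runoff: 0.0, 2.0, 6.0, 10.0, 14.0, 11.0, 8.0, 6.0, 5.0, 4.0, 3.0, 0.0 m³/s; ΣQ_DR = 69.00 m³/s, peak = 14.0 m³/s.
Runoff depth d = ΣQ_DR·Δt / A = 69.00 × 10800 / (37.3 km²) = 19.98 mm.
The 1-cm UH is the DRH scaled by (10 mm)/d, so U_p = 14.0 × 10/19.98 = 7.01 m³/s.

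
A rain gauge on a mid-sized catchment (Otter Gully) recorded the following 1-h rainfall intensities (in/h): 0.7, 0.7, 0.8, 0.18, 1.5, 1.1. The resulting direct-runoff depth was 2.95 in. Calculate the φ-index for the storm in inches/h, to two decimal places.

Only the 5 blocks with intensity above φ contribute runoff: 0.7, 0.7, 0.8, 1.5, 1.1 in/h.
Σ(I−φ)·Δt = d  ⇒  (0.7+0.7+0.8+1.5+1.1 − 5φ)·1 = 2.95
φ = (4.800 − 2.95/1) / 5 = 0.37 in/h.

φ ≈ 0.37 in/h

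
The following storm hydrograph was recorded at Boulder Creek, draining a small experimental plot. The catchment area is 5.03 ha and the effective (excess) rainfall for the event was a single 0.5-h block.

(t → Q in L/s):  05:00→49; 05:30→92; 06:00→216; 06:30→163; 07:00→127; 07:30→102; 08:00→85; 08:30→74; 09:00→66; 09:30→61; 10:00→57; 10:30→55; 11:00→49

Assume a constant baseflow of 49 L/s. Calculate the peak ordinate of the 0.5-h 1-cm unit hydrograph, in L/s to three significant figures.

Direct runoff: 0.0, 43.0, 167.0, 114.0, 78.0, 53.0, 36.0, 25.0, 17.0, 12.0, 8.0, 6.0, 0.0 L/s; ΣQ_DR = 559.0 L/s, peak = 167.0 L/s.
Runoff depth d = ΣQ_DR·Δt / A = 559.0 × 1800 / (5.03 ha) = 20.00 mm.
The 1-cm UH is the DRH scaled by (10 mm)/d, so U_p = 167.0 × 10/20.00 = 83.5 L/s.

U_p ≈ 83.5 L/s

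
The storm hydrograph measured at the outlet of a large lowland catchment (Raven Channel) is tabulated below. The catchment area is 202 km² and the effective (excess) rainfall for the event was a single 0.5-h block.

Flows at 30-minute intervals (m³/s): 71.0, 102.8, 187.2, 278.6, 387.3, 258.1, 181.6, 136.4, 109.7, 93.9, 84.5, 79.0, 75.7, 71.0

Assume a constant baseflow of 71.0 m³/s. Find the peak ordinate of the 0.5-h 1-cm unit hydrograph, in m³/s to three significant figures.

Direct runoff: 0.0, 31.8, 116.2, 207.6, 316.3, 187.1, 110.6, 65.4, 38.7, 22.9, 13.5, 8.0, 4.7, 0.0 m³/s; ΣQ_DR = 1123 m³/s, peak = 316.3 m³/s.
Runoff depth d = ΣQ_DR·Δt / A = 1123 × 1800 / (202 km²) = 10.01 mm.
The 1-cm UH is the DRH scaled by (10 mm)/d, so U_p = 316.3 × 10/10.01 = 316 m³/s.

U_p ≈ 316 m³/s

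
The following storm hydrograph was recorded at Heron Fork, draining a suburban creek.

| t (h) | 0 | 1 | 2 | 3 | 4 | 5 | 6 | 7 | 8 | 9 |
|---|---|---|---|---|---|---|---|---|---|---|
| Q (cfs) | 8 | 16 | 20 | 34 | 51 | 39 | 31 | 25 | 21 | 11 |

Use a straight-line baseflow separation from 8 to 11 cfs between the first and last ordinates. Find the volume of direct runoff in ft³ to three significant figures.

Direct-runoff ordinates (Q − Q_b): 0.00, 7.67, 11.33, 25.00, 41.67, 29.33, 21.00, 14.67, 10.33, 0.00 cfs.
ΣQ_DR = 161.0 cfs.
With Δt = 1 h = 3600 s, V = ΣQ_DR · Δt = 161.0 × 3600 = 5.80 × 10^5 ft³.

V ≈ 5.80 × 10^5 ft³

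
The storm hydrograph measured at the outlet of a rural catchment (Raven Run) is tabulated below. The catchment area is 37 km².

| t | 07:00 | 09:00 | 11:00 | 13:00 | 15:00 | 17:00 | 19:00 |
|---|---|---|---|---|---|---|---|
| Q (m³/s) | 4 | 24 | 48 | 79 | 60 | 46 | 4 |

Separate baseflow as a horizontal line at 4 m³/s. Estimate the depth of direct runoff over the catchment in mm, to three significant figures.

Direct runoff: 0.0, 20.0, 44.0, 75.0, 56.0, 42.0, 0.0 m³/s; ΣQ_DR = 237.0 m³/s.
V = ΣQ_DR · Δt = 237.0 × 7200 s = 1.706 × 10^6 m³.
Over A = 37 km², depth = V / A = 46.1 mm.

d ≈ 46.1 mm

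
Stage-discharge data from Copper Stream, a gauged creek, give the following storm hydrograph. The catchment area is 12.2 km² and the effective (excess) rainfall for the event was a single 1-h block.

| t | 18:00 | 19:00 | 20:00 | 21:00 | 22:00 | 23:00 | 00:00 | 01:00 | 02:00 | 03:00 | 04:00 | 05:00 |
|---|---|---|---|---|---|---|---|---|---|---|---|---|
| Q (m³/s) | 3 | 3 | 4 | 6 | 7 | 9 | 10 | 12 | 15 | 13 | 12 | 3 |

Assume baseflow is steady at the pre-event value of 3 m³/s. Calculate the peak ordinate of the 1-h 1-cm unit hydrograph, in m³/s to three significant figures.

U_p ≈ 6.67 m³/s

Direct runoff: 0.0, 0.0, 1.0, 3.0, 4.0, 6.0, 7.0, 9.0, 12.0, 10.0, 9.0, 0.0 m³/s; ΣQ_DR = 61.00 m³/s, peak = 12.0 m³/s.
Runoff depth d = ΣQ_DR·Δt / A = 61.00 × 3600 / (12.2 km²) = 18.00 mm.
The 1-cm UH is the DRH scaled by (10 mm)/d, so U_p = 12.0 × 10/18.00 = 6.67 m³/s.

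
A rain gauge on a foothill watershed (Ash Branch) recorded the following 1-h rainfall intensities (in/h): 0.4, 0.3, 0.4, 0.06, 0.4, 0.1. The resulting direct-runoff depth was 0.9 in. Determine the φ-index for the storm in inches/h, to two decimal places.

Only the 4 blocks with intensity above φ contribute runoff: 0.4, 0.3, 0.4, 0.4 in/h.
Σ(I−φ)·Δt = d  ⇒  (0.4+0.3+0.4+0.4 − 4φ)·1 = 0.9
φ = (1.500 − 0.9/1) / 4 = 0.15 in/h.

φ ≈ 0.15 in/h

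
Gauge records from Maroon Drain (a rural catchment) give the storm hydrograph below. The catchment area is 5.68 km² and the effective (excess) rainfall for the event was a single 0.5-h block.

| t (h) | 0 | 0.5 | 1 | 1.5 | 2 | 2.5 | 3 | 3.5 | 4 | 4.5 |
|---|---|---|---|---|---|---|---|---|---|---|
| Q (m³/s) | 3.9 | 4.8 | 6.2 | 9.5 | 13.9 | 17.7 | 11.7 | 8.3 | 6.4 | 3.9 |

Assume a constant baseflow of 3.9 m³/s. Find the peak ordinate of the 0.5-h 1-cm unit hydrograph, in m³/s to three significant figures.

Direct runoff: 0.0, 0.9, 2.3, 5.6, 10.0, 13.8, 7.8, 4.4, 2.5, 0.0 m³/s; ΣQ_DR = 47.30 m³/s, peak = 13.8 m³/s.
Runoff depth d = ΣQ_DR·Δt / A = 47.30 × 1800 / (5.68 km²) = 14.99 mm.
The 1-cm UH is the DRH scaled by (10 mm)/d, so U_p = 13.8 × 10/14.99 = 9.21 m³/s.

U_p ≈ 9.21 m³/s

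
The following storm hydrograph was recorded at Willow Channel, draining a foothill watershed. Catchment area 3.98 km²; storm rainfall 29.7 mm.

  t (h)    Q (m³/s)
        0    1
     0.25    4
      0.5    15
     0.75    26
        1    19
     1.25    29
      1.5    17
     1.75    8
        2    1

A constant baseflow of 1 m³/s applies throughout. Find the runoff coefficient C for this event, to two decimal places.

ΣQ_DR = 111.0 m³/s; V = ΣQ_DR·Δt = 99900 m³.
Runoff depth d = V / A = 25.10 mm.
C = d / P = 25.10 / 29.7 = 0.85.

C ≈ 0.85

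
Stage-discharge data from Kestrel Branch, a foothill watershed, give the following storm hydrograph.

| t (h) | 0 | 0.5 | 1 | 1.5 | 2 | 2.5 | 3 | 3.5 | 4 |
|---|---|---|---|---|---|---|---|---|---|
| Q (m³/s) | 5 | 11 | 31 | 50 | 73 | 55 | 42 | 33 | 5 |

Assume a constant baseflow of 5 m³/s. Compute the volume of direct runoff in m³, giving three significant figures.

Direct-runoff ordinates (Q − Q_b): 0.0, 6.0, 26.0, 45.0, 68.0, 50.0, 37.0, 28.0, 0.0 m³/s.
ΣQ_DR = 260.0 m³/s.
With Δt = 0.5 h = 1800 s, V = ΣQ_DR · Δt = 260.0 × 1800 = 4.68 × 10^5 m³.

V ≈ 4.68 × 10^5 m³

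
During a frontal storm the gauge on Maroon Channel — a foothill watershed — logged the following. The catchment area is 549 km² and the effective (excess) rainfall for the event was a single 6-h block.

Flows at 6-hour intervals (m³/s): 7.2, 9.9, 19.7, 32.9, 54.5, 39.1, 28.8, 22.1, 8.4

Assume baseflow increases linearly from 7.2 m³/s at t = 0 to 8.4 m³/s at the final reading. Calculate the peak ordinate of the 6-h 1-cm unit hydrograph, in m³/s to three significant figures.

U_p ≈ 77.9 m³/s

Direct runoff: 0.00, 2.55, 12.20, 25.25, 46.70, 31.15, 20.70, 13.85, 0.00 m³/s; ΣQ_DR = 152.4 m³/s, peak = 46.70 m³/s.
Runoff depth d = ΣQ_DR·Δt / A = 152.4 × 21600 / (549 km²) = 5.996 mm.
The 1-cm UH is the DRH scaled by (10 mm)/d, so U_p = 46.70 × 10/5.996 = 77.9 m³/s.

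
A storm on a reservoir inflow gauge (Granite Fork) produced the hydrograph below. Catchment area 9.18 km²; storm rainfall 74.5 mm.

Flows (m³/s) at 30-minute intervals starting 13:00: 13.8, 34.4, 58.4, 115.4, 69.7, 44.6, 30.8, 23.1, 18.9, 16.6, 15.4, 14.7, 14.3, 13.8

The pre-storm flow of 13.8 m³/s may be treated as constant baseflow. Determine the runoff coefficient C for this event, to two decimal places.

ΣQ_DR = 290.7 m³/s; V = ΣQ_DR·Δt = 5.233 × 10^5 m³.
Runoff depth d = V / A = 57.00 mm.
C = d / P = 57.00 / 74.5 = 0.77.

C ≈ 0.77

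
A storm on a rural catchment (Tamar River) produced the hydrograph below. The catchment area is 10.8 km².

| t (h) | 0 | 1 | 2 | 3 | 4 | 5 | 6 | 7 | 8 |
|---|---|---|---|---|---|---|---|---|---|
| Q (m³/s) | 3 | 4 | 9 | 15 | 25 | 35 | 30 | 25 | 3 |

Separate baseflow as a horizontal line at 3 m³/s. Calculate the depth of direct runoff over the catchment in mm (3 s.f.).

d ≈ 40.7 mm

Direct runoff: 0.0, 1.0, 6.0, 12.0, 22.0, 32.0, 27.0, 22.0, 0.0 m³/s; ΣQ_DR = 122.0 m³/s.
V = ΣQ_DR · Δt = 122.0 × 3600 s = 4.392 × 10^5 m³.
Over A = 10.8 km², depth = V / A = 40.7 mm.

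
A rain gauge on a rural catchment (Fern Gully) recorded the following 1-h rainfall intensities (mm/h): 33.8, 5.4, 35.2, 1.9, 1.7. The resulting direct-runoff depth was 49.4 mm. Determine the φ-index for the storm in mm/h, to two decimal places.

Only the 2 blocks with intensity above φ contribute runoff: 33.8, 35.2 mm/h.
Σ(I−φ)·Δt = d  ⇒  (33.8+35.2 − 2φ)·1 = 49.4
φ = (69.00 − 49.4/1) / 2 = 9.80 mm/h.

φ ≈ 9.80 mm/h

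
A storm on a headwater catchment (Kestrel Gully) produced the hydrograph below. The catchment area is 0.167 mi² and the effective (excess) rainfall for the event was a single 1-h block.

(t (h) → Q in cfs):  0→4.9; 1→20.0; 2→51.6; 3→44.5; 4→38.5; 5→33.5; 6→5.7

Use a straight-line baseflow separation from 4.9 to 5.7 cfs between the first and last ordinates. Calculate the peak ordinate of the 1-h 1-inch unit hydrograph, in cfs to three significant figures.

Direct runoff: 0.00, 14.97, 46.43, 39.20, 33.07, 27.93, 0.00 cfs; ΣQ_DR = 161.6 cfs, peak = 46.43 cfs.
Runoff depth d = ΣQ_DR·Δt / A = 161.6 × 3600 / (0.167 mi²) = 1.499 in.
The 1-inch UH is the DRH scaled by (1 in)/d, so U_p = 46.43 × 1/1.499 = 31.0 cfs.

U_p ≈ 31.0 cfs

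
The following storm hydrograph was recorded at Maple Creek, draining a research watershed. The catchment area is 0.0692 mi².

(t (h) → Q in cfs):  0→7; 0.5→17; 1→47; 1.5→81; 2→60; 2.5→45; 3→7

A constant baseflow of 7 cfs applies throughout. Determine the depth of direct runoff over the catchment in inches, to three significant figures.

d ≈ 2.41 in

Direct runoff: 0.0, 10.0, 40.0, 74.0, 53.0, 38.0, 0.0 cfs; ΣQ_DR = 215.0 cfs.
V = ΣQ_DR · Δt = 215.0 × 1800 s = 3.870 × 10^5 ft³.
Over A = 0.0692 mi², depth = V / A = 2.41 in.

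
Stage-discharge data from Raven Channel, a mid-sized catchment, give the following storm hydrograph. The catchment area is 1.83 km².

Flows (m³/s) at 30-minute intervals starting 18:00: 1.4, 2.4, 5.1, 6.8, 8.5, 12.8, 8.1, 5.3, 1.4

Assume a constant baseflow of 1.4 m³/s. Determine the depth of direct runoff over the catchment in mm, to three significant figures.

Direct runoff: 0.0, 1.0, 3.7, 5.4, 7.1, 11.4, 6.7, 3.9, 0.0 m³/s; ΣQ_DR = 39.20 m³/s.
V = ΣQ_DR · Δt = 39.20 × 1800 s = 70560 m³.
Over A = 1.83 km², depth = V / A = 38.6 mm.

d ≈ 38.6 mm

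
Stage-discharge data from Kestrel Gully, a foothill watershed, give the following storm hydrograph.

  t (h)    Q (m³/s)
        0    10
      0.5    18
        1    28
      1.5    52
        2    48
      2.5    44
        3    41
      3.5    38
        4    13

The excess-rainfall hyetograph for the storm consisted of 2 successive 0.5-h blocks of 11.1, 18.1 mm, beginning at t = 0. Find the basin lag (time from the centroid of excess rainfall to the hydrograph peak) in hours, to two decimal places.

Centroid of excess rainfall: t_c = Σ P_i·t̄_i / ΣP_i = 0.5599 h (block centres at 0.25, 0.75 h).
Hydrograph peak occurs at t = 1.5 h, so basin lag t_L = 1.5 − 0.5599 = 0.94 h.

t_L ≈ 0.94 h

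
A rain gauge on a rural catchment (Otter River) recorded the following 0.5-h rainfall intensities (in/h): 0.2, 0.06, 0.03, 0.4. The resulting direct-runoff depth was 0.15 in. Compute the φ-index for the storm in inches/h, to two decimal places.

φ ≈ 0.15 in/h

Only the 2 blocks with intensity above φ contribute runoff: 0.2, 0.4 in/h.
Σ(I−φ)·Δt = d  ⇒  (0.2+0.4 − 2φ)·0.5 = 0.15
φ = (0.6000 − 0.15/0.5) / 2 = 0.15 in/h.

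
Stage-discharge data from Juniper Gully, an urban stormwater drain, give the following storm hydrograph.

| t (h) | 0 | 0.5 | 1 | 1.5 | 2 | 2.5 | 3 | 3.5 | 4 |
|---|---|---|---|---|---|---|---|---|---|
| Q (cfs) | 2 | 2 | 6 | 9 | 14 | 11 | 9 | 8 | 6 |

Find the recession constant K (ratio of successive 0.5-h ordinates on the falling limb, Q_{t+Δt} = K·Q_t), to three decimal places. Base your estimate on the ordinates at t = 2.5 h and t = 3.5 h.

K ≈ 0.853

Using the recession-limb readings at t = 2.5 h and t = 3.5 h: Q falls from 11 to 8 cfs over 2 intervals.
K = (Q₂/Q₁)^(1/2) = (8/11)^(1/2) = 0.853.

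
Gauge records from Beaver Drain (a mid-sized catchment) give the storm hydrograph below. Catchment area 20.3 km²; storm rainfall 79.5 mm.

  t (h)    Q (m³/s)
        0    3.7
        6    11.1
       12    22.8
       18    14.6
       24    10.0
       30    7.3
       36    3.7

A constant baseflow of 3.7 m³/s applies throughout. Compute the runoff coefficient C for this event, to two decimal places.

C ≈ 0.63

ΣQ_DR = 47.30 m³/s; V = ΣQ_DR·Δt = 1.022 × 10^6 m³.
Runoff depth d = V / A = 50.33 mm.
C = d / P = 50.33 / 79.5 = 0.63.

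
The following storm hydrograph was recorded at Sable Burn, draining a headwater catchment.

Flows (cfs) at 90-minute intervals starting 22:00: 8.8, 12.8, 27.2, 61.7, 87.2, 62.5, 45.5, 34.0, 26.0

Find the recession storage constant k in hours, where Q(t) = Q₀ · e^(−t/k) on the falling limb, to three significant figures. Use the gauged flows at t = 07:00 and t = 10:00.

On the falling limb, Q drops from 45.5 to 26.0 cfs between t = 07:00 and t = 10:00 (Δt = 3 h).
k = −Δt / ln(Q₂/Q₁) = −3 / ln(26.0/45.5) = 5.36 h.

k ≈ 5.36 h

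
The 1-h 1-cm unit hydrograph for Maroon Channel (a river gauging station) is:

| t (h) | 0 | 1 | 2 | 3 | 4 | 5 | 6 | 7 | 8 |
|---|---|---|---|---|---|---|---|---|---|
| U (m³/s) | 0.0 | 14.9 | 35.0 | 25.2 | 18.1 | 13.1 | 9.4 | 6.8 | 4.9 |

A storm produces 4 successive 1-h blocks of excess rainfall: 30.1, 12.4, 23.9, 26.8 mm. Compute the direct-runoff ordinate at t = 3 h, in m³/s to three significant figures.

By discrete convolution, Q_j = Σ (P_i / 10 mm) · U_{j−i}.
At t = 3 h (j=3): Q = (30.1/10)·25.2 + (12.4/10)·35.0 + (23.9/10)·14.9 + (26.8/10)·0.0 = 155 m³/s.

Q ≈ 155 m³/s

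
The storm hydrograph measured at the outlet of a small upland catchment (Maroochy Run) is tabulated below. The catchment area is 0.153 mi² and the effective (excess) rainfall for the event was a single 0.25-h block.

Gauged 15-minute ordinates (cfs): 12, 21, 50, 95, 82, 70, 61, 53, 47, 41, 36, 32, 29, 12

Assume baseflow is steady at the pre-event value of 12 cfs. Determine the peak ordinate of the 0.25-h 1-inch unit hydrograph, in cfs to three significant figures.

Direct runoff: 0.0, 9.0, 38.0, 83.0, 70.0, 58.0, 49.0, 41.0, 35.0, 29.0, 24.0, 20.0, 17.0, 0.0 cfs; ΣQ_DR = 473.0 cfs, peak = 83.0 cfs.
Runoff depth d = ΣQ_DR·Δt / A = 473.0 × 900 / (0.153 mi²) = 1.198 in.
The 1-inch UH is the DRH scaled by (1 in)/d, so U_p = 83.0 × 1/1.198 = 69.3 cfs.

U_p ≈ 69.3 cfs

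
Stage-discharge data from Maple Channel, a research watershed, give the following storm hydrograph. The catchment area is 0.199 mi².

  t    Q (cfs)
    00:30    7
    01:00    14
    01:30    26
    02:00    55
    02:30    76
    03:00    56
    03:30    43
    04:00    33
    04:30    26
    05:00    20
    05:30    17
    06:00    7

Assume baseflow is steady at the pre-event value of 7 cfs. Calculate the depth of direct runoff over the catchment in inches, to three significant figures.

Direct runoff: 0.0, 7.0, 19.0, 48.0, 69.0, 49.0, 36.0, 26.0, 19.0, 13.0, 10.0, 0.0 cfs; ΣQ_DR = 296.0 cfs.
V = ΣQ_DR · Δt = 296.0 × 1800 s = 5.328 × 10^5 ft³.
Over A = 0.199 mi², depth = V / A = 1.15 in.

d ≈ 1.15 in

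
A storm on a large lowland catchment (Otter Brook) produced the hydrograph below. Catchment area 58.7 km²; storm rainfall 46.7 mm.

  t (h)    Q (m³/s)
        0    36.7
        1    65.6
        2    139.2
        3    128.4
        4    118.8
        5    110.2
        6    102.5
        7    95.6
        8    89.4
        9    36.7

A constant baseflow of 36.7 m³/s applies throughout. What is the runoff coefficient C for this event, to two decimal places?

C ≈ 0.73

ΣQ_DR = 556.1 m³/s; V = ΣQ_DR·Δt = 2.002 × 10^6 m³.
Runoff depth d = V / A = 34.10 mm.
C = d / P = 34.10 / 46.7 = 0.73.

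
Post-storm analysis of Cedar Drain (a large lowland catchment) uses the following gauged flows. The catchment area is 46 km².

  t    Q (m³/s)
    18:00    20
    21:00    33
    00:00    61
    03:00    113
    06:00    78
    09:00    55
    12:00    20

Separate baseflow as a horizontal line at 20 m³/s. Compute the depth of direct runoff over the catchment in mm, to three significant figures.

d ≈ 56.3 mm

Direct runoff: 0.0, 13.0, 41.0, 93.0, 58.0, 35.0, 0.0 m³/s; ΣQ_DR = 240.0 m³/s.
V = ΣQ_DR · Δt = 240.0 × 10800 s = 2.592 × 10^6 m³.
Over A = 46 km², depth = V / A = 56.3 mm.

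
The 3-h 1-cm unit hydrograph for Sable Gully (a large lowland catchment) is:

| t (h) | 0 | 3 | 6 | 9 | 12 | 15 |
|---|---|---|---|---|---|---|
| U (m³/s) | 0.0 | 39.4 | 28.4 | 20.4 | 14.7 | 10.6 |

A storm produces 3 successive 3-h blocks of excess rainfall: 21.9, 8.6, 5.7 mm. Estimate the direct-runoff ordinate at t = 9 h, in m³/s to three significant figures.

By discrete convolution, Q_j = Σ (P_i / 10 mm) · U_{j−i}.
At t = 9 h (j=3): Q = (21.9/10)·20.4 + (8.6/10)·28.4 + (5.7/10)·39.4 = 91.6 m³/s.

Q ≈ 91.6 m³/s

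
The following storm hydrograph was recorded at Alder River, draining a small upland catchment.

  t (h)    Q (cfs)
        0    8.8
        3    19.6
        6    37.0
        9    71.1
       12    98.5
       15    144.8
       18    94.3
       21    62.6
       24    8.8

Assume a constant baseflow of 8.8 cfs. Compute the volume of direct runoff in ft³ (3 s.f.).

V ≈ 5.04 × 10^6 ft³

Direct-runoff ordinates (Q − Q_b): 0.0, 10.8, 28.2, 62.3, 89.7, 136.0, 85.5, 53.8, 0.0 cfs.
ΣQ_DR = 466.3 cfs.
With Δt = 3 h = 10800 s, V = ΣQ_DR · Δt = 466.3 × 10800 = 5.04 × 10^6 ft³.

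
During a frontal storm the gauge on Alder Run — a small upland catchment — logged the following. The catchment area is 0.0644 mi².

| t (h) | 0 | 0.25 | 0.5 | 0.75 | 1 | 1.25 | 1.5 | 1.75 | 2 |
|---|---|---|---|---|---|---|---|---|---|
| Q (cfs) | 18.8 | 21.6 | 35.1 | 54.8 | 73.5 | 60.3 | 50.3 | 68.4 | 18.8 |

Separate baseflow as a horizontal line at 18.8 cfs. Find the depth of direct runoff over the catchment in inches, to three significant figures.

d ≈ 1.40 in

Direct runoff: 0.0, 2.8, 16.3, 36.0, 54.7, 41.5, 31.5, 49.6, 0.0 cfs; ΣQ_DR = 232.4 cfs.
V = ΣQ_DR · Δt = 232.4 × 900 s = 2.092 × 10^5 ft³.
Over A = 0.0644 mi², depth = V / A = 1.40 in.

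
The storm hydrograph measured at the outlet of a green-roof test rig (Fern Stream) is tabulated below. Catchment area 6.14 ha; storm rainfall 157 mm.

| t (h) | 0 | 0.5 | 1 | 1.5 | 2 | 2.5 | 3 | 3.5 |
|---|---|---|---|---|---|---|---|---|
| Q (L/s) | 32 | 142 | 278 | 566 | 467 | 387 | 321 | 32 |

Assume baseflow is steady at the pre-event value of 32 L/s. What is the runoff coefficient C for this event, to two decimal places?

ΣQ_DR = 1969 L/s; V = ΣQ_DR·Δt = 3.544 × 10^6 L.
Runoff depth d = V / A = 57.72 mm.
C = d / P = 57.72 / 157 = 0.37.

C ≈ 0.37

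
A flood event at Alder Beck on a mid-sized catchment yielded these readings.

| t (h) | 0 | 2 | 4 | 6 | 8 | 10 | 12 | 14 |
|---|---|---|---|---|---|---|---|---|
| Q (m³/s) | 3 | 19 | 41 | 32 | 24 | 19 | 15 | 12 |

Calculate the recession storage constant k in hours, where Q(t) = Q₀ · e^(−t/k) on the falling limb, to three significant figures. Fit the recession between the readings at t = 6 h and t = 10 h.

k ≈ 7.67 h

On the falling limb, Q drops from 32 to 19 m³/s between t = 6 h and t = 10 h (Δt = 4 h).
k = −Δt / ln(Q₂/Q₁) = −4 / ln(19/32) = 7.67 h.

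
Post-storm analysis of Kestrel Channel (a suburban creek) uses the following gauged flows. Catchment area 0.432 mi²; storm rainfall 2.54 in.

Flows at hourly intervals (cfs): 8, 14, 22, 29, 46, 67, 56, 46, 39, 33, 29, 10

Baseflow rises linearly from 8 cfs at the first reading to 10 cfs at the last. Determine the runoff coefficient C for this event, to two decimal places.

C ≈ 0.41

ΣQ_DR = 291.0 cfs; V = ΣQ_DR·Δt = 1.048 × 10^6 ft³.
Runoff depth d = V / A = 1.044 in.
C = d / P = 1.044 / 2.54 = 0.41.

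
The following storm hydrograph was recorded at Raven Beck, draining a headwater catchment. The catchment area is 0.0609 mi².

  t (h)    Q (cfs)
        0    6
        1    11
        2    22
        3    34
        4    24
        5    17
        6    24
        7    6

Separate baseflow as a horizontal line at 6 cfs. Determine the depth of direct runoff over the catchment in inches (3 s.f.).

d ≈ 2.44 in

Direct runoff: 0.0, 5.0, 16.0, 28.0, 18.0, 11.0, 18.0, 0.0 cfs; ΣQ_DR = 96.00 cfs.
V = ΣQ_DR · Δt = 96.00 × 3600 s = 3.456 × 10^5 ft³.
Over A = 0.0609 mi², depth = V / A = 2.44 in.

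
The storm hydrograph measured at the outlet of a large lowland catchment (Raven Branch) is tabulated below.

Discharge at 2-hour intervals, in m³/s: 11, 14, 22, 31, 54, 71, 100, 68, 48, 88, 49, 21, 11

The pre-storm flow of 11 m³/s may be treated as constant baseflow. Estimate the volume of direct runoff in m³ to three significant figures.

V ≈ 3.20 × 10^6 m³

Direct-runoff ordinates (Q − Q_b): 0.0, 3.0, 11.0, 20.0, 43.0, 60.0, 89.0, 57.0, 37.0, 77.0, 38.0, 10.0, 0.0 m³/s.
ΣQ_DR = 445.0 m³/s.
With Δt = 2 h = 7200 s, V = ΣQ_DR · Δt = 445.0 × 7200 = 3.20 × 10^6 m³.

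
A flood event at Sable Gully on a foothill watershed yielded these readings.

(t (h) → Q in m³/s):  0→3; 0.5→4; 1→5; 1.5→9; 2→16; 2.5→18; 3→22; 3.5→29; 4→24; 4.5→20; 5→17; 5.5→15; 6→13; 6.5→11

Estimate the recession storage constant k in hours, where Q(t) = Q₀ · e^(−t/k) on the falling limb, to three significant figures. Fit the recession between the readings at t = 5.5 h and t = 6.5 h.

On the falling limb, Q drops from 15 to 11 m³/s between t = 5.5 h and t = 6.5 h (Δt = 1 h).
k = −Δt / ln(Q₂/Q₁) = −1 / ln(11/15) = 3.22 h.

k ≈ 3.22 h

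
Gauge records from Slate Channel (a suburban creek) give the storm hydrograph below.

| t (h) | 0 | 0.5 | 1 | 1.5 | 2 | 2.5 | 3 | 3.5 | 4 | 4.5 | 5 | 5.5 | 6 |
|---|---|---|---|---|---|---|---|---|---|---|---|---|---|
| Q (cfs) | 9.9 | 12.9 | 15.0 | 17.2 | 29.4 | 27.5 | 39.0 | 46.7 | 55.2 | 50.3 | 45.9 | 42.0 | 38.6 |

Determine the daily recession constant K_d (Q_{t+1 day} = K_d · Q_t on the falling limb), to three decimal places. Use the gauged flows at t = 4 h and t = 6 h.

Between t = 4 h and t = 6 h the flow falls from 55.2 to 38.6 cfs over 4×0.5 h = 2 h.
Per-interval ratio K = (38.6/55.2)^(1/4) = 0.9145; K_d = K^(24/0.5) = 0.014.

K_d ≈ 0.014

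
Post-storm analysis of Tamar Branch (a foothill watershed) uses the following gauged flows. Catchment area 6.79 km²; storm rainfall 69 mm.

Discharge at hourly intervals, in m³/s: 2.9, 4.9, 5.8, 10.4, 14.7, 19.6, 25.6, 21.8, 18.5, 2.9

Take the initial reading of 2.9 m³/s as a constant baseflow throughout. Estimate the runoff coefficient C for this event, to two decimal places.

ΣQ_DR = 98.10 m³/s; V = ΣQ_DR·Δt = 3.532 × 10^5 m³.
Runoff depth d = V / A = 52.01 mm.
C = d / P = 52.01 / 69 = 0.75.

C ≈ 0.75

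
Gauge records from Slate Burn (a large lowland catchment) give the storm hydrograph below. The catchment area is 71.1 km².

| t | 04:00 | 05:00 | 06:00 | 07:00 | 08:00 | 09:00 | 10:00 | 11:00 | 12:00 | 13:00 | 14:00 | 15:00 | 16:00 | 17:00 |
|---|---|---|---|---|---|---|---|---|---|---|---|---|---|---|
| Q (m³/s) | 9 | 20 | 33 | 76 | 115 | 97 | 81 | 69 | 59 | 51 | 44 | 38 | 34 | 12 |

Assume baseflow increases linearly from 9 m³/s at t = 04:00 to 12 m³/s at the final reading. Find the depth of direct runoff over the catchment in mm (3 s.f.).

d ≈ 29.9 mm

Direct runoff: 0.00, 10.77, 23.54, 66.31, 105.08, 86.85, 70.62, 58.38, 48.15, 39.92, 32.69, 26.46, 22.23, 0.00 m³/s; ΣQ_DR = 591.0 m³/s.
V = ΣQ_DR · Δt = 591.0 × 3600 s = 2.128 × 10^6 m³.
Over A = 71.1 km², depth = V / A = 29.9 mm.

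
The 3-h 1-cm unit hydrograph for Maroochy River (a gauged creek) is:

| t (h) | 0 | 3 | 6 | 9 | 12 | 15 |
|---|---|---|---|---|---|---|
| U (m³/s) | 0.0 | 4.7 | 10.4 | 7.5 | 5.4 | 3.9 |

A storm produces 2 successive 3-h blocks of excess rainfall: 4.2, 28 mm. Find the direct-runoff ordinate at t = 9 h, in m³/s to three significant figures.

Q ≈ 32.3 m³/s

By discrete convolution, Q_j = Σ (P_i / 10 mm) · U_{j−i}.
At t = 9 h (j=3): Q = (4.2/10)·7.5 + (28/10)·10.4 = 32.3 m³/s.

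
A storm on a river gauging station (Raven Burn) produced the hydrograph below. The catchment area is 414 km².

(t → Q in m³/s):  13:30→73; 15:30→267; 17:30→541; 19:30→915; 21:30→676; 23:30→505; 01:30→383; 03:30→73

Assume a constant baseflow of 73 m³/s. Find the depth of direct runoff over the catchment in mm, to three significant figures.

Direct runoff: 0.0, 194.0, 468.0, 842.0, 603.0, 432.0, 310.0, 0.0 m³/s; ΣQ_DR = 2849 m³/s.
V = ΣQ_DR · Δt = 2849 × 7200 s = 2.051 × 10^7 m³.
Over A = 414 km², depth = V / A = 49.5 mm.

d ≈ 49.5 mm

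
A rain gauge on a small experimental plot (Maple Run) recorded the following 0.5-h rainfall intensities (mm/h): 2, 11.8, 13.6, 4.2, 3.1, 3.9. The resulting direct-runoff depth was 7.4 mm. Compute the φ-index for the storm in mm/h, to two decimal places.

Only the 2 blocks with intensity above φ contribute runoff: 11.8, 13.6 mm/h.
Σ(I−φ)·Δt = d  ⇒  (11.8+13.6 − 2φ)·0.5 = 7.4
φ = (25.40 − 7.4/0.5) / 2 = 5.30 mm/h.

φ ≈ 5.30 mm/h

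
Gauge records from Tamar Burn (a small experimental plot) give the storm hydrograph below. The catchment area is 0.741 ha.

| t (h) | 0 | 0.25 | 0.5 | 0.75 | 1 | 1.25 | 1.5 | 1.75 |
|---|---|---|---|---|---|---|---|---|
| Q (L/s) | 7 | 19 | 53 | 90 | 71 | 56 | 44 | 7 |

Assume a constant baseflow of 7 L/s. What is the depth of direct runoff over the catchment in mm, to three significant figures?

d ≈ 35.3 mm

Direct runoff: 0.0, 12.0, 46.0, 83.0, 64.0, 49.0, 37.0, 0.0 L/s; ΣQ_DR = 291.0 L/s.
V = ΣQ_DR · Δt = 291.0 × 900 s = 2.619 × 10^5 L.
Over A = 0.741 ha, depth = V / A = 35.3 mm.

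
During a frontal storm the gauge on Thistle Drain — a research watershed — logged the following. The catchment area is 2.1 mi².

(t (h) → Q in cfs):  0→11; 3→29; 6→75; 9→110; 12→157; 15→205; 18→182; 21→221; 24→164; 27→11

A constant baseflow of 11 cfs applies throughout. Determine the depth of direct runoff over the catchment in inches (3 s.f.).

Direct runoff: 0.0, 18.0, 64.0, 99.0, 146.0, 194.0, 171.0, 210.0, 153.0, 0.0 cfs; ΣQ_DR = 1055 cfs.
V = ΣQ_DR · Δt = 1055 × 10800 s = 1.139 × 10^7 ft³.
Over A = 2.1 mi², depth = V / A = 2.34 in.

d ≈ 2.34 in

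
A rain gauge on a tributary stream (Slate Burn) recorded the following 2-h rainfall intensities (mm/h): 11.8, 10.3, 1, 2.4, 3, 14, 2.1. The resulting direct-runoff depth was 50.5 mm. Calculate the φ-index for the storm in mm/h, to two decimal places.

Only the 3 blocks with intensity above φ contribute runoff: 11.8, 10.3, 14 mm/h.
Σ(I−φ)·Δt = d  ⇒  (11.8+10.3+14 − 3φ)·2 = 50.5
φ = (36.10 − 50.5/2) / 3 = 3.62 mm/h.

φ ≈ 3.62 mm/h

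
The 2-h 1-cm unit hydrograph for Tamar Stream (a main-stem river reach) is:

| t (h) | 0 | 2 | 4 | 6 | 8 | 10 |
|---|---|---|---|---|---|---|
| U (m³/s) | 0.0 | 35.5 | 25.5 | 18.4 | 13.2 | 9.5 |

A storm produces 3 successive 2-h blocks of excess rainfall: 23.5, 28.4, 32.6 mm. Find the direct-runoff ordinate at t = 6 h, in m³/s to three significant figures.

Q ≈ 231 m³/s

By discrete convolution, Q_j = Σ (P_i / 10 mm) · U_{j−i}.
At t = 6 h (j=3): Q = (23.5/10)·18.4 + (28.4/10)·25.5 + (32.6/10)·35.5 = 231 m³/s.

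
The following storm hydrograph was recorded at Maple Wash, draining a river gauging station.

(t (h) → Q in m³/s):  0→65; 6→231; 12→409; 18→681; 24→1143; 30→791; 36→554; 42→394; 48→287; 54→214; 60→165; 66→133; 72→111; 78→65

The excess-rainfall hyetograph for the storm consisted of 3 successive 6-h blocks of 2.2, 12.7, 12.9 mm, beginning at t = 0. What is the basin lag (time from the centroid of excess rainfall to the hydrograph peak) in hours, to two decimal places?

t_L ≈ 12.69 h

Centroid of excess rainfall: t_c = Σ P_i·t̄_i / ΣP_i = 11.3094 h (block centres at 3, 9, 15 h).
Hydrograph peak occurs at t = 24 h, so basin lag t_L = 24 − 11.3094 = 12.69 h.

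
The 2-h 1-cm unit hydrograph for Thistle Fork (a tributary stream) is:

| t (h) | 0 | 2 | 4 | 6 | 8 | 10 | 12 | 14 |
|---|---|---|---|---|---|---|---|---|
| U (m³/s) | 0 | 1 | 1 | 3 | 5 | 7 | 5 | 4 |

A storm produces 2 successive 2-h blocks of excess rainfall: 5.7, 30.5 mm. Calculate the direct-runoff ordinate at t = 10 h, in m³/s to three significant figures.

By discrete convolution, Q_j = Σ (P_i / 10 mm) · U_{j−i}.
At t = 10 h (j=5): Q = (5.7/10)·7 + (30.5/10)·5 = 19.2 m³/s.

Q ≈ 19.2 m³/s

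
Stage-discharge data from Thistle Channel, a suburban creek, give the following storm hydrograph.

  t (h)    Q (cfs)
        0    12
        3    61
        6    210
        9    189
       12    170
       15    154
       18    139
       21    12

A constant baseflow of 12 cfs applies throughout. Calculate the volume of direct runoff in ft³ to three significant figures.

V ≈ 9.19 × 10^6 ft³

Direct-runoff ordinates (Q − Q_b): 0.0, 49.0, 198.0, 177.0, 158.0, 142.0, 127.0, 0.0 cfs.
ΣQ_DR = 851.0 cfs.
With Δt = 3 h = 10800 s, V = ΣQ_DR · Δt = 851.0 × 10800 = 9.19 × 10^6 ft³.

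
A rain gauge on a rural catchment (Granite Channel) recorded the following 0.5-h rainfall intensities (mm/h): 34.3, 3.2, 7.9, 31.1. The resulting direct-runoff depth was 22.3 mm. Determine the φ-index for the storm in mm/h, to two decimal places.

Only the 2 blocks with intensity above φ contribute runoff: 34.3, 31.1 mm/h.
Σ(I−φ)·Δt = d  ⇒  (34.3+31.1 − 2φ)·0.5 = 22.3
φ = (65.40 − 22.3/0.5) / 2 = 10.40 mm/h.

φ ≈ 10.40 mm/h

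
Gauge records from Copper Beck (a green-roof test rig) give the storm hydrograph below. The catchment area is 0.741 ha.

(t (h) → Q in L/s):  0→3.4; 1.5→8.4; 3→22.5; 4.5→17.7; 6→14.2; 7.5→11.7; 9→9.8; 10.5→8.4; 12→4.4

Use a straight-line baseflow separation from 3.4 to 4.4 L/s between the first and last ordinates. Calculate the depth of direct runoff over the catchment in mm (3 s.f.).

d ≈ 47.7 mm

Direct runoff: 0.00, 4.88, 18.85, 13.93, 10.30, 7.67, 5.65, 4.12, 0.00 L/s; ΣQ_DR = 65.40 L/s.
V = ΣQ_DR · Δt = 65.40 × 5400 s = 3.532 × 10^5 L.
Over A = 0.741 ha, depth = V / A = 47.7 mm.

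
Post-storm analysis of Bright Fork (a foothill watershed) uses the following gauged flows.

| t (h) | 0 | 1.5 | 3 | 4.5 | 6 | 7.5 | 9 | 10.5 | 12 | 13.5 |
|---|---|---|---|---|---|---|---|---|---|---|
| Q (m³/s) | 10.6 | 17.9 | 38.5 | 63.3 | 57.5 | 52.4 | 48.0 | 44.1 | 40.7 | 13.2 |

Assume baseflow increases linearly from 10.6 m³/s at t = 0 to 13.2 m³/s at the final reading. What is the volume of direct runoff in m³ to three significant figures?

Direct-runoff ordinates (Q − Q_b): 0.00, 7.01, 27.32, 51.83, 45.74, 40.36, 35.67, 31.48, 27.79, 0.00 m³/s.
ΣQ_DR = 267.2 m³/s.
With Δt = 1.5 h = 5400 s, V = ΣQ_DR · Δt = 267.2 × 5400 = 1.44 × 10^6 m³.

V ≈ 1.44 × 10^6 m³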